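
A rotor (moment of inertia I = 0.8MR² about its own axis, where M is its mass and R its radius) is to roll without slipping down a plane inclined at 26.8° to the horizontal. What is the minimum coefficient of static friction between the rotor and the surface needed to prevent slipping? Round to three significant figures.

The moment of inertia is 0.8MR², giving k ≡ I/(MR²) = 0.8.
Along the incline Mg sinθ − f = Ma, and torque about the center fR = Iα = kMR²(a/R) gives f = kMa.
These give a = g sinθ/(1+k) and the required friction f = kMg sinθ/(1+k).
The normal force is N = Mg cosθ, so μ_min = f/N = k tanθ/(1+k).
μ_min = 0.8 × tan26.8° / 1.8 ≈ 0.225.

μ_min ≈ 0.225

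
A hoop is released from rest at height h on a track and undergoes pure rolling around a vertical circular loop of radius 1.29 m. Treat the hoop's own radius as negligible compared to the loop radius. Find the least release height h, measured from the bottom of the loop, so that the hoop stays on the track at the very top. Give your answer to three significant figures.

h_min ≈ 3.87 m

For this body I = MR², i.e. k = I/(MR²) = 1.
At the top, contact is just lost when gravity alone supplies the centripetal force: Mg = Mv_top²/r, i.e. v_top² = gr.
With ω = v/R, the kinetic energy at speed v is ½(1+k)Mv² = Mv².
Energy conservation from release (height h) to the top (height 2r): Mgh = Mg(2r) + M·gr.
Thus h_min = 2r + (1+k)r/2 = r(2 + 2/2) = 1.29 × 3 ≈ 3.87 m.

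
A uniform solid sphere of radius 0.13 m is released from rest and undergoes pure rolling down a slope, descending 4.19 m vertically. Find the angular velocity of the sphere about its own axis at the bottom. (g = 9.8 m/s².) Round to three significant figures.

The moment of inertia is (2/5)MR², giving k ≡ I/(MR²) = 0.4.
The rolling condition ω = v/R makes the rotational term ½I(v/R)² = ½kMv², so KE_total = ½(1+k)Mv² = (7/10)Mv².
Energy conservation Mgh = ½(1+k)Mv² gives v = √(2gh/(1+k)) = √(2 × 9.8 × 4.19 / 1.4) = 7.659 m/s.
Then ω = v/R = 7.659 / 0.13 ≈ 58.9 rad/s.

ω ≈ 58.9 rad/s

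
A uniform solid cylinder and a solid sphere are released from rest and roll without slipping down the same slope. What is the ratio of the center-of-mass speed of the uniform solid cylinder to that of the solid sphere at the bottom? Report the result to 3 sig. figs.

Each satisfies Mgh = ½(1+k)Mv² with k = I/(MR²), so v ∝ 1/√(1+k).
For the uniform solid cylinder k = 0.5; for the solid sphere k = 0.4.
v₁/v₂ = √((1+k₂)/(1+k₁)) = √(1.4/1.5) ≈ 0.966.

v_ratio ≈ 0.966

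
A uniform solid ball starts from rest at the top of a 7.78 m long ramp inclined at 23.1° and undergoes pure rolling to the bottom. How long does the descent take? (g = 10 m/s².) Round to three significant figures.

t ≈ 2.36 s

With I = (2/5)MR², the ratio k = I/(MR²) is 0.4.
Translational: Mg sinθ − f = Ma. Rotational about the CM: fR = Iα = kMRa, so f = kMa.
Hence a = g sinθ/(1+k) = 10×sin23.1°/1.4 = 2.802 m/s².
With constant a from rest, t = √(2L/a) = √(2·7.78/2.802) ≈ 2.36 s.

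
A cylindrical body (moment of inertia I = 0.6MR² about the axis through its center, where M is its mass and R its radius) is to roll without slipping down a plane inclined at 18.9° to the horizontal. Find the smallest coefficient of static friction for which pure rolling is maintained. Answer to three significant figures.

With I = 0.6MR², the ratio k = I/(MR²) is 0.6.
Along the incline Mg sinθ − f = Ma, and torque about the center fR = Iα = kMR²(a/R) gives f = kMa.
These give a = g sinθ/(1+k) and the required friction f = kMg sinθ/(1+k).
The normal force is N = Mg cosθ, so μ_min = f/N = k tanθ/(1+k).
μ_min = 0.6 × tan18.9° / 1.6 ≈ 0.128.

μ_min ≈ 0.128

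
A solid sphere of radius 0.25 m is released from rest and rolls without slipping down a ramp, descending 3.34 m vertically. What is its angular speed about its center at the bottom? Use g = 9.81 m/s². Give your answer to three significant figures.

ω ≈ 27.4 rad/s

The moment of inertia is (2/5)MR², giving k ≡ I/(MR²) = 0.4.
Pure rolling means v = ωR; then KE = ½Mv² + ½I(v/R)² = ½(1+k)Mv² = (7/10)Mv².
Energy conservation Mgh = ½(1+k)Mv² gives v = √(2gh/(1+k)) = √(2 × 9.81 × 3.34 / 1.4) = 6.842 m/s.
The angular speed follows from ω = v/R = 6.842/0.25 ≈ 27.4 rad/s.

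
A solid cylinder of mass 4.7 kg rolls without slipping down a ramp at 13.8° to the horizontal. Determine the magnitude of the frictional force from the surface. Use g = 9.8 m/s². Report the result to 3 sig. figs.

Here I = (1/2)MR², so the shape factor k = I/(MR²) = 0.5.
Newton's second law down the slope: Mg sinθ − f = Ma. The torque equation fR = Iα (with α = a/R) gives f = kMa.
Combining, a = g sinθ/(1+k) and f = kMa = kMg sinθ/(1+k).
f = 0.5 × 4.7 × 9.8 × sin13.8° / 1.5 ≈ 3.66 N.

f ≈ 3.66 N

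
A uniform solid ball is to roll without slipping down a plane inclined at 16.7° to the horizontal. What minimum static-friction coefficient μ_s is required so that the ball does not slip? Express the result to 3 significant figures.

Here I = (2/5)MR², so the shape factor k = I/(MR²) = 0.4.
Translational: Mg sinθ − f = Ma. Rotational about the CM: fR = Iα = kMRa, so f = kMa.
These give a = g sinθ/(1+k) and the required friction f = kMg sinθ/(1+k).
The normal force is N = Mg cosθ, so μ_min = f/N = k tanθ/(1+k).
μ_min = 0.4 × tan16.7° / 1.4 ≈ 0.0857.

μ_min ≈ 0.0857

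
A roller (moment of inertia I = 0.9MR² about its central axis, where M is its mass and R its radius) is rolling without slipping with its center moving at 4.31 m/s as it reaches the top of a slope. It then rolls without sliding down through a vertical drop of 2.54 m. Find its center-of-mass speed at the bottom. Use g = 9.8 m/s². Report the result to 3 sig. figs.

v ≈ 6.69 m/s

The moment of inertia is 0.9MR², giving k ≡ I/(MR²) = 0.9.
Since it rolls without slipping, ω = v/R and KE = ½Mv² + ½Iω² = ½(1+k)Mv² = (19/20)Mv².
Energy conservation: (19/20)Mv₀² + Mgh = (19/20)Mv², so v² = v₀² + 2gh/(1+k).
v = √(4.31² + 2×9.8×2.54/1.9) = √44.78 ≈ 6.69 m/s.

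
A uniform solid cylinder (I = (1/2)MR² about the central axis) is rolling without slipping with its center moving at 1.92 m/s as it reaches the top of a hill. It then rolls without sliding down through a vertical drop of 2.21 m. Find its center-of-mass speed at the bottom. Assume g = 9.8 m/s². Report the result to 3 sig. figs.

v ≈ 5.71 m/s

Here I = (1/2)MR², so the shape factor k = I/(MR²) = 0.5.
Pure rolling means v = ωR; then KE = ½Mv² + ½I(v/R)² = ½(1+k)Mv² = (3/4)Mv².
Conserving energy between top and bottom: (3/4)Mv² = (3/4)Mv₀² + Mgh, hence v² = v₀² + 2gh/(1+k).
v = √(1.92² + 2×9.8×2.21/1.5) = √32.56 ≈ 5.71 m/s.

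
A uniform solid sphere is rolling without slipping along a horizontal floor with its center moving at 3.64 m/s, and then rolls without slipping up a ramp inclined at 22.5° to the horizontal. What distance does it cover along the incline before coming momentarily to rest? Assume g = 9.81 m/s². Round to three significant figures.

For this body I = (2/5)MR², i.e. k = I/(MR²) = 0.4.
Pure rolling means v = ωR; then KE = ½Mv² + ½I(v/R)² = ½(1+k)Mv² = (7/10)Mv².
Setting this equal to Mgh gives the vertical rise h = (1+k)v₀²/(2g) = 1.4×3.64²/(2×9.81) = 0.9454 m.
The distance along the slope is d = h/sinθ = 0.9454/sin22.5° ≈ 2.47 m.

d ≈ 2.47 m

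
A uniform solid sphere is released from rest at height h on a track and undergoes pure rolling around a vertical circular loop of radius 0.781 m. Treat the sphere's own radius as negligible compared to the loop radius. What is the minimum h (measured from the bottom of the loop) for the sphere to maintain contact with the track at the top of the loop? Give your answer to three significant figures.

Here I = (2/5)MR², so the shape factor k = I/(MR²) = 0.4.
At the top, contact is just lost when gravity alone supplies the centripetal force: Mg = Mv_top²/r, i.e. v_top² = gr.
With ω = v/R, the kinetic energy at speed v is ½(1+k)Mv² = (7/10)Mv².
Energy conservation from release (height h) to the top (height 2r): Mgh = Mg(2r) + (7/10)M·gr.
Thus h_min = 2r + (1+k)r/2 = r(2 + 1.4/2) = 0.781 × 2.7 ≈ 2.11 m.

h_min ≈ 2.11 m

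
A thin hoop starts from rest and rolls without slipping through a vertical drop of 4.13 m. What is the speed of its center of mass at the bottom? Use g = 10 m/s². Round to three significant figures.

The moment of inertia is MR², giving k ≡ I/(MR²) = 1.
Since it rolls without slipping, ω = v/R and KE = ½Mv² + ½Iω² = ½(1+k)Mv² = Mv².
Energy conservation: Mgh = Mv², so v = √(2gh/(1+k)) = √(2 × 10 × 4.13 / 2) ≈ 6.43 m/s.

v ≈ 6.43 m/s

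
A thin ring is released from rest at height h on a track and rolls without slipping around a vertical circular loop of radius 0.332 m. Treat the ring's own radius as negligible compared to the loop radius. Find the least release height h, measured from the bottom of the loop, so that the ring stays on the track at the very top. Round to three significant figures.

For this body I = MR², i.e. k = I/(MR²) = 1.
At the top of the loop, the minimum-contact condition is Mg = Mv_top²/r, so v_top² = gr.
With ω = v/R, the kinetic energy at speed v is ½(1+k)Mv² = Mv².
Energy conservation from release (height h) to the top (height 2r): Mgh = Mg(2r) + M·gr.
Thus h_min = 2r + (1+k)r/2 = r(2 + 2/2) = 0.332 × 3 ≈ 0.996 m.

h_min ≈ 0.996 m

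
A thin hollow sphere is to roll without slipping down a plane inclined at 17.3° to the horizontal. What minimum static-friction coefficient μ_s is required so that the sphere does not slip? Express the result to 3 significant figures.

μ_min ≈ 0.125

With I = (2/3)MR², the ratio k = I/(MR²) is 2/3.
Along the incline Mg sinθ − f = Ma, and torque about the center fR = Iα = kMR²(a/R) gives f = kMa.
These give a = g sinθ/(1+k) and the required friction f = kMg sinθ/(1+k).
With N = Mg cosθ, the no-slip condition f ≤ μN gives μ_min = f/N = k tanθ/(1+k).
μ_min = (2/3) × tan17.3° / 1.667 ≈ 0.125.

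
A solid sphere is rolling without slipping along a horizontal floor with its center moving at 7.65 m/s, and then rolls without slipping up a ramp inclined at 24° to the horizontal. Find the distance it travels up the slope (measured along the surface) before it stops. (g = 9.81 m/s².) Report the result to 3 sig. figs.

The moment of inertia is (2/5)MR², giving k ≡ I/(MR²) = 0.4.
Since it rolls without slipping, ω = v/R and KE = ½Mv² + ½Iω² = ½(1+k)Mv² = (7/10)Mv².
Setting this equal to Mgh gives the vertical rise h = (1+k)v₀²/(2g) = 1.4×7.65²/(2×9.81) = 4.176 m.
The distance along the slope is d = h/sinθ = 4.176/sin24° ≈ 10.3 m.

d ≈ 10.3 m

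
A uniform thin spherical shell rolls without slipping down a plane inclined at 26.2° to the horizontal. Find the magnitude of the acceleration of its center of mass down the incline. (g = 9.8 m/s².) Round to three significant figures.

a ≈ 2.60 m/s²

For this body I = (2/3)MR², i.e. k = I/(MR²) = 2/3.
Translational: Mg sinθ − f = Ma. Rotational about the CM: fR = Iα = kMRa, so f = kMa.
Eliminating f: Mg sinθ = (1+k)Ma, so a = g sinθ/(1+k) = 9.8 × sin26.2° / 1.667 ≈ 2.60 m/s².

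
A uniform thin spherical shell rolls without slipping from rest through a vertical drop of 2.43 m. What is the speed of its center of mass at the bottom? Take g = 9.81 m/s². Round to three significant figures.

v ≈ 5.35 m/s

Here I = (2/3)MR², so the shape factor k = I/(MR²) = 2/3.
Rolling without slipping gives ω = v/R, so the total kinetic energy is ½Mv² + ½Iω² = ½(1+k)Mv² = (5/6)Mv².
Setting Mgh = (5/6)Mv² gives v = √(2gh/(1+k)) = √(2·9.81·2.43/1.667) ≈ 5.35 m/s.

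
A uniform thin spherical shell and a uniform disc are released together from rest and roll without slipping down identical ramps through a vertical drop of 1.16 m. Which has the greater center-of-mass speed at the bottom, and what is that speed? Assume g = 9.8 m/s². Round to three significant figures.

the uniform disc, at v ≈ 3.89 m/s

For rolling without slipping, Mgh = ½(1+k)Mv² where k = I/(MR²), so v = √(2gh/(1+k)).
Uniform thin spherical shell: k = 2/3, giving v = √(2×9.8×1.16/1.667) = 3.693 m/s.
Uniform disc: k = 0.5, giving v = √(2×9.8×1.16/1.5) = 3.893 m/s.
The smaller k wins: the uniform disc, at ≈ 3.89 m/s.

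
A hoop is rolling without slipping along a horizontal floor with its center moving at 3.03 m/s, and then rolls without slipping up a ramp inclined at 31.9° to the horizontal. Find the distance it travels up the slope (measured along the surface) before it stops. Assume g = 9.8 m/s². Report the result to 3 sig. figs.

d ≈ 1.77 m

Here I = MR², so the shape factor k = I/(MR²) = 1.
Rolling without slipping gives ω = v/R, so the total kinetic energy is ½Mv² + ½Iω² = ½(1+k)Mv² = Mv².
Setting this equal to Mgh gives the vertical rise h = (1+k)v₀²/(2g) = 2×3.03²/(2×9.8) = 0.9368 m.
Along the incline, d = h/sinθ = 0.9368/sin31.9° ≈ 1.77 m.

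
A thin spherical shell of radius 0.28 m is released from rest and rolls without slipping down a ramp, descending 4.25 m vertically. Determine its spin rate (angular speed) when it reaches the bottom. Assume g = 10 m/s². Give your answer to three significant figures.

For this body I = (2/3)MR², i.e. k = I/(MR²) = 2/3.
Rolling without slipping gives ω = v/R, so the total kinetic energy is ½Mv² + ½Iω² = ½(1+k)Mv² = (5/6)Mv².
Energy conservation Mgh = ½(1+k)Mv² gives v = √(2gh/(1+k)) = √(2 × 10 × 4.25 / 1.667) = 7.141 m/s.
Then ω = v/R = 7.141 / 0.28 ≈ 25.5 rad/s.

ω ≈ 25.5 rad/s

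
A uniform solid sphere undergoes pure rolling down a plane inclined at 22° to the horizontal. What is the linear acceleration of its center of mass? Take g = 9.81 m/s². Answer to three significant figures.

a ≈ 2.62 m/s²

Here I = (2/5)MR², so the shape factor k = I/(MR²) = 0.4.
Translational: Mg sinθ − f = Ma. Rotational about the CM: fR = Iα = kMRa, so f = kMa.
Eliminating f: Mg sinθ = (1+k)Ma, so a = g sinθ/(1+k) = 9.81 × sin22° / 1.4 ≈ 2.62 m/s².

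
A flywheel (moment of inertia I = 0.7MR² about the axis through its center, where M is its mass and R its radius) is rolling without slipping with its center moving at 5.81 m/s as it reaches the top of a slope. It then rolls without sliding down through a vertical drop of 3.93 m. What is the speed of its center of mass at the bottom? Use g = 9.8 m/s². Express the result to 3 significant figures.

v ≈ 8.89 m/s

For this body I = 0.7MR², i.e. k = I/(MR²) = 0.7.
Since it rolls without slipping, ω = v/R and KE = ½Mv² + ½Iω² = ½(1+k)Mv² = (17/20)Mv².
Energy conservation: (17/20)Mv₀² + Mgh = (17/20)Mv², so v² = v₀² + 2gh/(1+k).
v = √(5.81² + 2×9.8×3.93/1.7) = √79.07 ≈ 8.89 m/s.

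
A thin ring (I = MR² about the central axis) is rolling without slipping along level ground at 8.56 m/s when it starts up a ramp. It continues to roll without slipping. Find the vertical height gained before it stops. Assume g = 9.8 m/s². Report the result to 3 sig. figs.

h ≈ 7.48 m

With I = MR², the ratio k = I/(MR²) is 1.
The rolling condition ω = v/R makes the rotational term ½I(v/R)² = ½kMv², so KE_total = ½(1+k)Mv² = Mv².
All of this converts to potential energy at the highest point: Mv₀² = Mgh.
Thus h = (1+k)v₀²/(2g) = 2 × 8.56² / (2 × 9.8) ≈ 7.48 m.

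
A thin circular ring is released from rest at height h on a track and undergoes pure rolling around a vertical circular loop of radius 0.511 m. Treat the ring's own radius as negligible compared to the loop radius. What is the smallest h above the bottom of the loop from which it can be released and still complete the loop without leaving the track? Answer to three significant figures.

h_min ≈ 1.53 m

With I = MR², the ratio k = I/(MR²) is 1.
At the top of the loop, the minimum-contact condition is Mg = Mv_top²/r, so v_top² = gr.
With ω = v/R, the kinetic energy at speed v is ½(1+k)Mv² = Mv².
Energy conservation from release (height h) to the top (height 2r): Mgh = Mg(2r) + M·gr.
Thus h_min = 2r + (1+k)r/2 = r(2 + 2/2) = 0.511 × 3 ≈ 1.53 m.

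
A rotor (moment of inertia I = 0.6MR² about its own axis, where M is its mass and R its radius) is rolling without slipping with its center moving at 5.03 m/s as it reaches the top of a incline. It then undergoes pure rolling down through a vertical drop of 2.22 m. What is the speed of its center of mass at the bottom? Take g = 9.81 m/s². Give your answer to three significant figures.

v ≈ 7.25 m/s

The moment of inertia is 0.6MR², giving k ≡ I/(MR²) = 0.6.
Since it rolls without slipping, ω = v/R and KE = ½Mv² + ½Iω² = ½(1+k)Mv² = (4/5)Mv².
Conserving energy between top and bottom: (4/5)Mv² = (4/5)Mv₀² + Mgh, hence v² = v₀² + 2gh/(1+k).
v = √(5.03² + 2×9.81×2.22/1.6) = √52.52 ≈ 7.25 m/s.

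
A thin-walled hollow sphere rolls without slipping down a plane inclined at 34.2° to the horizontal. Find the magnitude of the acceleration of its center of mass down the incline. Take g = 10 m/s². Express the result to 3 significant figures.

The moment of inertia is (2/3)MR², giving k ≡ I/(MR²) = 2/3.
Along the incline Mg sinθ − f = Ma, and torque about the center fR = Iα = kMR²(a/R) gives f = kMa.
Eliminating f: Mg sinθ = (1+k)Ma, so a = g sinθ/(1+k) = 10 × sin34.2° / 1.667 ≈ 3.37 m/s².

a ≈ 3.37 m/s²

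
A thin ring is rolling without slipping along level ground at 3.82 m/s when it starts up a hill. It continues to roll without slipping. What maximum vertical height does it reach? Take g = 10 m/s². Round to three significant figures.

Here I = MR², so the shape factor k = I/(MR²) = 1.
Since it rolls without slipping, ω = v/R and KE = ½Mv² + ½Iω² = ½(1+k)Mv² = Mv².
All of this converts to potential energy at the highest point: Mv₀² = Mgh.
Thus h = (1+k)v₀²/(2g) = 2 × 3.82² / (2 × 10) ≈ 1.46 m.

h ≈ 1.46 m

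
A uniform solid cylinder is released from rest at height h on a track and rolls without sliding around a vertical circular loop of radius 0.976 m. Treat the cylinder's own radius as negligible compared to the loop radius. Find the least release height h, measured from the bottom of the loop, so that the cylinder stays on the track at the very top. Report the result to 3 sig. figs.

h_min ≈ 2.68 m

For this body I = (1/2)MR², i.e. k = I/(MR²) = 0.5.
At the top of the loop, the minimum-contact condition is Mg = Mv_top²/r, so v_top² = gr.
With ω = v/R, the kinetic energy at speed v is ½(1+k)Mv² = (3/4)Mv².
Energy conservation from release (height h) to the top (height 2r): Mgh = Mg(2r) + (3/4)M·gr.
Thus h_min = 2r + (1+k)r/2 = r(2 + 1.5/2) = 0.976 × 2.75 ≈ 2.68 m.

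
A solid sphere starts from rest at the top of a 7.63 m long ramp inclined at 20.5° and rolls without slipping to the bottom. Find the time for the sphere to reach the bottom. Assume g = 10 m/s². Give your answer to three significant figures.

t ≈ 2.47 s

For this body I = (2/5)MR², i.e. k = I/(MR²) = 0.4.
Newton's second law down the slope: Mg sinθ − f = Ma. The torque equation fR = Iα (with α = a/R) gives f = kMa.
Hence a = g sinθ/(1+k) = 10×sin20.5°/1.4 = 2.501 m/s².
With constant a from rest, t = √(2L/a) = √(2·7.63/2.501) ≈ 2.47 s.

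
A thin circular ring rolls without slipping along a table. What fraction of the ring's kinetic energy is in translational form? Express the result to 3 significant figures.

fraction ≈ 0.500

Here I = MR², so the shape factor k = I/(MR²) = 1.
Since ω = v/R, the translational part is ½Mv² and the rotational part is ½I(v/R)² = ½kMv²; the total is ½(1+k)Mv².
The translational fraction is therefore 1/(1+k) = 1/2 ≈ 0.500.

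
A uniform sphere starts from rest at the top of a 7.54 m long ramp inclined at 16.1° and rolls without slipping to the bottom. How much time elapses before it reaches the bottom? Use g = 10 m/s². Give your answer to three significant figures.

For this body I = (2/5)MR², i.e. k = I/(MR²) = 0.4.
Translational: Mg sinθ − f = Ma. Rotational about the CM: fR = Iα = kMRa, so f = kMa.
Hence a = g sinθ/(1+k) = 10×sin16.1°/1.4 = 1.981 m/s².
Starting from rest, L = ½at², so t = √(2L/a) = √(2×7.54/1.981) ≈ 2.76 s.

t ≈ 2.76 s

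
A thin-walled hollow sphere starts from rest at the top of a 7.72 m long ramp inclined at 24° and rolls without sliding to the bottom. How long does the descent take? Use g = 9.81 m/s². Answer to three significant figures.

t ≈ 2.54 s

The moment of inertia is (2/3)MR², giving k ≡ I/(MR²) = 2/3.
Newton's second law down the slope: Mg sinθ − f = Ma. The torque equation fR = Iα (with α = a/R) gives f = kMa.
Hence a = g sinθ/(1+k) = 9.81×sin24°/1.667 = 2.394 m/s².
Starting from rest, L = ½at², so t = √(2L/a) = √(2×7.72/2.394) ≈ 2.54 s.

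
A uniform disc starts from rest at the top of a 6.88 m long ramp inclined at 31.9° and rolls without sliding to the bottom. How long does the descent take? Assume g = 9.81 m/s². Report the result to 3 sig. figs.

Here I = (1/2)MR², so the shape factor k = I/(MR²) = 0.5.
Along the incline Mg sinθ − f = Ma, and torque about the center fR = Iα = kMR²(a/R) gives f = kMa.
Hence a = g sinθ/(1+k) = 9.81×sin31.9°/1.5 = 3.456 m/s².
Starting from rest, L = ½at², so t = √(2L/a) = √(2×6.88/3.456) ≈ 2.00 s.

t ≈ 2.00 s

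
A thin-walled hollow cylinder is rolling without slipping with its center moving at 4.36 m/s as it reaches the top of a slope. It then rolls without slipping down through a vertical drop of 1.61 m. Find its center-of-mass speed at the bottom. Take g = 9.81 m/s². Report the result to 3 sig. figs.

Here I = MR², so the shape factor k = I/(MR²) = 1.
Rolling without slipping gives ω = v/R, so the total kinetic energy is ½Mv² + ½Iω² = ½(1+k)Mv² = Mv².
Conserving energy between top and bottom: Mv² = Mv₀² + Mgh, hence v² = v₀² + 2gh/(1+k).
v = √(4.36² + 2×9.81×1.61/2) = √34.8 ≈ 5.90 m/s.

v ≈ 5.90 m/s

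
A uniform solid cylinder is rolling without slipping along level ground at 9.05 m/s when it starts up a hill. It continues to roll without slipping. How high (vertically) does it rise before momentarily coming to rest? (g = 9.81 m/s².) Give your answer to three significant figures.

h ≈ 6.26 m

Here I = (1/2)MR², so the shape factor k = I/(MR²) = 0.5.
Rolling without slipping gives ω = v/R, so the total kinetic energy is ½Mv² + ½Iω² = ½(1+k)Mv² = (3/4)Mv².
All of this converts to potential energy at the highest point: (3/4)Mv₀² = Mgh.
Thus h = (1+k)v₀²/(2g) = 1.5 × 9.05² / (2 × 9.81) ≈ 6.26 m.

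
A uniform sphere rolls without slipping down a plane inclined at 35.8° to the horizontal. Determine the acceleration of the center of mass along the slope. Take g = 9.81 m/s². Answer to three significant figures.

a ≈ 4.10 m/s²

The moment of inertia is (2/5)MR², giving k ≡ I/(MR²) = 0.4.
Newton's second law down the slope: Mg sinθ − f = Ma. The torque equation fR = Iα (with α = a/R) gives f = kMa.
Eliminating f: Mg sinθ = (1+k)Ma, so a = g sinθ/(1+k) = 9.81 × sin35.8° / 1.4 ≈ 4.10 m/s².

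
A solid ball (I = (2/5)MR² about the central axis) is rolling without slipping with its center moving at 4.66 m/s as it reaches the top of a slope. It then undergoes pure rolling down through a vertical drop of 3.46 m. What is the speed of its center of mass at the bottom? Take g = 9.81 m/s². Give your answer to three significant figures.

v ≈ 8.38 m/s

The moment of inertia is (2/5)MR², giving k ≡ I/(MR²) = 0.4.
Pure rolling means v = ωR; then KE = ½Mv² + ½I(v/R)² = ½(1+k)Mv² = (7/10)Mv².
Energy conservation: (7/10)Mv₀² + Mgh = (7/10)Mv², so v² = v₀² + 2gh/(1+k).
v = √(4.66² + 2×9.81×3.46/1.4) = √70.21 ≈ 8.38 m/s.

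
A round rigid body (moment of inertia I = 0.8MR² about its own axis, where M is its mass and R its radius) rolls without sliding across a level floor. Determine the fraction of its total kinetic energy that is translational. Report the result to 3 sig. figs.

fraction ≈ 0.556

With I = 0.8MR², the ratio k = I/(MR²) is 0.8.
Since ω = v/R, the translational part is ½Mv² and the rotational part is ½I(v/R)² = ½kMv²; the total is ½(1+k)Mv².
The translational fraction is therefore 1/(1+k) = 1/1.8 ≈ 0.556.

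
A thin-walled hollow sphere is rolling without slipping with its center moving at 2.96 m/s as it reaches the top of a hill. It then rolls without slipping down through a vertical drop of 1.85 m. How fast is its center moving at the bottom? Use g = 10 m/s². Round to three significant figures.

With I = (2/3)MR², the ratio k = I/(MR²) is 2/3.
Rolling without slipping gives ω = v/R, so the total kinetic energy is ½Mv² + ½Iω² = ½(1+k)Mv² = (5/6)Mv².
Conserving energy between top and bottom: (5/6)Mv² = (5/6)Mv₀² + Mgh, hence v² = v₀² + 2gh/(1+k).
v = √(2.96² + 2×10×1.85/1.667) = √30.96 ≈ 5.56 m/s.

v ≈ 5.56 m/s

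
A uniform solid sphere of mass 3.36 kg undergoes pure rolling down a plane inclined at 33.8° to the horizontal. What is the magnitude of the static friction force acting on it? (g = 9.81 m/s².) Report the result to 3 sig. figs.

f ≈ 5.24 N

For this body I = (2/5)MR², i.e. k = I/(MR²) = 0.4.
Translational: Mg sinθ − f = Ma. Rotational about the CM: fR = Iα = kMRa, so f = kMa.
Combining, a = g sinθ/(1+k) and f = kMa = kMg sinθ/(1+k).
f = 0.4 × 3.36 × 9.81 × sin33.8° / 1.4 ≈ 5.24 N.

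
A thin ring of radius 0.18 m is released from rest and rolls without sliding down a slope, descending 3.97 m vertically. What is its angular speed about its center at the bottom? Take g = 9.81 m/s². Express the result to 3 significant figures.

ω ≈ 34.7 rad/s

For this body I = MR², i.e. k = I/(MR²) = 1.
Rolling without slipping gives ω = v/R, so the total kinetic energy is ½Mv² + ½Iω² = ½(1+k)Mv² = Mv².
Energy conservation Mgh = ½(1+k)Mv² gives v = √(2gh/(1+k)) = √(2 × 9.81 × 3.97 / 2) = 6.241 m/s.
Then ω = v/R = 6.241 / 0.18 ≈ 34.7 rad/s.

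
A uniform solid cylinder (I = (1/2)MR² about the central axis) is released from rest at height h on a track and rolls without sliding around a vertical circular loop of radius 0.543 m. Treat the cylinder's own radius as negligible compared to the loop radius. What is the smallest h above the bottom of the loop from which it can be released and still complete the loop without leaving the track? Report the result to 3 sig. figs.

h_min ≈ 1.49 m

Here I = (1/2)MR², so the shape factor k = I/(MR²) = 0.5.
At the top of the loop, the minimum-contact condition is Mg = Mv_top²/r, so v_top² = gr.
With ω = v/R, the kinetic energy at speed v is ½(1+k)Mv² = (3/4)Mv².
Energy conservation from release (height h) to the top (height 2r): Mgh = Mg(2r) + (3/4)M·gr.
Thus h_min = 2r + (1+k)r/2 = r(2 + 1.5/2) = 0.543 × 2.75 ≈ 1.49 m.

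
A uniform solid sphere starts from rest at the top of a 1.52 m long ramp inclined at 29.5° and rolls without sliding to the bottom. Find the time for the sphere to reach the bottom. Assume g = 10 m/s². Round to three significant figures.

t ≈ 0.930 s

With I = (2/5)MR², the ratio k = I/(MR²) is 0.4.
Translational: Mg sinθ − f = Ma. Rotational about the CM: fR = Iα = kMRa, so f = kMa.
Hence a = g sinθ/(1+k) = 10×sin29.5°/1.4 = 3.517 m/s².
With constant a from rest, t = √(2L/a) = √(2·1.52/3.517) ≈ 0.930 s.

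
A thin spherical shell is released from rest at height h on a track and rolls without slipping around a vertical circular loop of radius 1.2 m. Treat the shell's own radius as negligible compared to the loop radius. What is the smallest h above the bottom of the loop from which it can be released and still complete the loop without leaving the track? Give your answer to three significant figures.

h_min ≈ 3.40 m

Here I = (2/3)MR², so the shape factor k = I/(MR²) = 2/3.
At the top of the loop, the minimum-contact condition is Mg = Mv_top²/r, so v_top² = gr.
With ω = v/R, the kinetic energy at speed v is ½(1+k)Mv² = (5/6)Mv².
Energy conservation from release (height h) to the top (height 2r): Mgh = Mg(2r) + (5/6)M·gr.
Thus h_min = 2r + (1+k)r/2 = r(2 + 1.667/2) = 1.2 × 2.833 ≈ 3.40 m.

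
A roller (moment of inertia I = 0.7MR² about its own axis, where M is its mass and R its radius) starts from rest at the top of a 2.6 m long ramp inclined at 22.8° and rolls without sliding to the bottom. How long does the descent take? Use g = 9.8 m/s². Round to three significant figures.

t ≈ 1.53 s

For this body I = 0.7MR², i.e. k = I/(MR²) = 0.7.
Translational: Mg sinθ − f = Ma. Rotational about the CM: fR = Iα = kMRa, so f = kMa.
Hence a = g sinθ/(1+k) = 9.8×sin22.8°/1.7 = 2.234 m/s².
Starting from rest, L = ½at², so t = √(2L/a) = √(2×2.6/2.234) ≈ 1.53 s.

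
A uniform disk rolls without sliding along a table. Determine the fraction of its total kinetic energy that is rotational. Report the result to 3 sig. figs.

fraction ≈ 0.333

With I = (1/2)MR², the ratio k = I/(MR²) is 0.5.
With ω = v/R, KE_trans = ½Mv² and KE_rot = ½Iω² = ½kMv², so KE_total = ½(1+k)Mv².
The rotational fraction is therefore k/(1+k) = 0.5/1.5 ≈ 0.333.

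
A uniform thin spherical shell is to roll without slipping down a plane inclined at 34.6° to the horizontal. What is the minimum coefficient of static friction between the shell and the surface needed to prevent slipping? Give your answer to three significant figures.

The moment of inertia is (2/3)MR², giving k ≡ I/(MR²) = 2/3.
Translational: Mg sinθ − f = Ma. Rotational about the CM: fR = Iα = kMRa, so f = kMa.
These give a = g sinθ/(1+k) and the required friction f = kMg sinθ/(1+k).
The normal force is N = Mg cosθ, so μ_min = f/N = k tanθ/(1+k).
μ_min = (2/3) × tan34.6° / 1.667 ≈ 0.276.

μ_min ≈ 0.276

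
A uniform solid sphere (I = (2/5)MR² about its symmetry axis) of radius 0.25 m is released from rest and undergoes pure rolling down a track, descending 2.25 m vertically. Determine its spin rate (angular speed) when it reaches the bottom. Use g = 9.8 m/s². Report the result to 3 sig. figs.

Here I = (2/5)MR², so the shape factor k = I/(MR²) = 0.4.
The rolling condition ω = v/R makes the rotational term ½I(v/R)² = ½kMv², so KE_total = ½(1+k)Mv² = (7/10)Mv².
Energy conservation Mgh = ½(1+k)Mv² gives v = √(2gh/(1+k)) = √(2 × 9.8 × 2.25 / 1.4) = 5.612 m/s.
Then ω = v/R = 5.612 / 0.25 ≈ 22.4 rad/s.

ω ≈ 22.4 rad/s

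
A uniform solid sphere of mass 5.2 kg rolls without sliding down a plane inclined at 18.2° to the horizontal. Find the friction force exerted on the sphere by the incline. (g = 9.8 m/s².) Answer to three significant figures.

f ≈ 4.55 N

With I = (2/5)MR², the ratio k = I/(MR²) is 0.4.
Translational: Mg sinθ − f = Ma. Rotational about the CM: fR = Iα = kMRa, so f = kMa.
Combining, a = g sinθ/(1+k) and f = kMa = kMg sinθ/(1+k).
f = 0.4 × 5.2 × 9.8 × sin18.2° / 1.4 ≈ 4.55 N.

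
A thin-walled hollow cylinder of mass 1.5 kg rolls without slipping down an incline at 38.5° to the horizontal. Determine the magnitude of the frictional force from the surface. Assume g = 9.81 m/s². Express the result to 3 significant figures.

For this body I = MR², i.e. k = I/(MR²) = 1.
Translational: Mg sinθ − f = Ma. Rotational about the CM: fR = Iα = kMRa, so f = kMa.
Combining, a = g sinθ/(1+k) and f = kMa = kMg sinθ/(1+k).
f = 1 × 1.5 × 9.81 × sin38.5° / 2 ≈ 4.58 N.

f ≈ 4.58 N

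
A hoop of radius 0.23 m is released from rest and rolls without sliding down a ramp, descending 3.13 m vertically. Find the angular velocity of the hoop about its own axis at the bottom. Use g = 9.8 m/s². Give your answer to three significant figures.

ω ≈ 24.1 rad/s

The moment of inertia is MR², giving k ≡ I/(MR²) = 1.
Since it rolls without slipping, ω = v/R and KE = ½Mv² + ½Iω² = ½(1+k)Mv² = Mv².
Energy conservation Mgh = ½(1+k)Mv² gives v = √(2gh/(1+k)) = √(2 × 9.8 × 3.13 / 2) = 5.538 m/s.
Then ω = v/R = 5.538 / 0.23 ≈ 24.1 rad/s.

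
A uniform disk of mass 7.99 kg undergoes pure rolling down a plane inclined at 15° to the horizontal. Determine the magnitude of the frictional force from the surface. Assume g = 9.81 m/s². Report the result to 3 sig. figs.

f ≈ 6.76 N

For this body I = (1/2)MR², i.e. k = I/(MR²) = 0.5.
Translational: Mg sinθ − f = Ma. Rotational about the CM: fR = Iα = kMRa, so f = kMa.
Combining, a = g sinθ/(1+k) and f = kMa = kMg sinθ/(1+k).
f = 0.5 × 7.99 × 9.81 × sin15° / 1.5 ≈ 6.76 N.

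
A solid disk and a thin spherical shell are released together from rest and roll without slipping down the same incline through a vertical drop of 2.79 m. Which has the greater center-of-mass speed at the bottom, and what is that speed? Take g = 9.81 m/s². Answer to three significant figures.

the solid disk, at v ≈ 6.04 m/s

For rolling without slipping, Mgh = ½(1+k)Mv² where k = I/(MR²), so v = √(2gh/(1+k)).
Solid disk: k = 0.5, giving v = √(2×9.81×2.79/1.5) = 6.041 m/s.
Thin spherical shell: k = 2/3, giving v = √(2×9.81×2.79/1.667) = 5.731 m/s.
The smaller k wins: the solid disk, at ≈ 6.04 m/s.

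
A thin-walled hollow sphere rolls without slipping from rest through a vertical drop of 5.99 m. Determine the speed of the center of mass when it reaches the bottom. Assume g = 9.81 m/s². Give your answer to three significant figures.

v ≈ 8.40 m/s

Here I = (2/3)MR², so the shape factor k = I/(MR²) = 2/3.
Pure rolling means v = ωR; then KE = ½Mv² + ½I(v/R)² = ½(1+k)Mv² = (5/6)Mv².
Energy conservation: Mgh = (5/6)Mv², so v = √(2gh/(1+k)) = √(2 × 9.81 × 5.99 / 1.667) ≈ 8.40 m/s.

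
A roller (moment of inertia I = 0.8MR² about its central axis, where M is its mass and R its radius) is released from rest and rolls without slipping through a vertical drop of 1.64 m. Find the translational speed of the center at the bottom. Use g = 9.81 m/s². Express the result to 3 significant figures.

v ≈ 4.23 m/s

With I = 0.8MR², the ratio k = I/(MR²) is 0.8.
Since it rolls without slipping, ω = v/R and KE = ½Mv² + ½Iω² = ½(1+k)Mv² = (9/10)Mv².
Setting Mgh = (9/10)Mv² gives v = √(2gh/(1+k)) = √(2·9.81·1.64/1.8) ≈ 4.23 m/s.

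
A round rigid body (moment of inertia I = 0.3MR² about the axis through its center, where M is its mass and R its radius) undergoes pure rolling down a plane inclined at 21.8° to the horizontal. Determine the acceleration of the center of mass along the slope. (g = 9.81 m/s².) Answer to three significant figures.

a ≈ 2.80 m/s²

With I = 0.3MR², the ratio k = I/(MR²) is 0.3.
Along the incline Mg sinθ − f = Ma, and torque about the center fR = Iα = kMR²(a/R) gives f = kMa.
Eliminating f: Mg sinθ = (1+k)Ma, so a = g sinθ/(1+k) = 9.81 × sin21.8° / 1.3 ≈ 2.80 m/s².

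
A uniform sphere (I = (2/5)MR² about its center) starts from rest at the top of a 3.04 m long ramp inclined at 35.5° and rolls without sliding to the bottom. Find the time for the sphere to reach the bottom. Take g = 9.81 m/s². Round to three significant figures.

t ≈ 1.22 s

Here I = (2/5)MR², so the shape factor k = I/(MR²) = 0.4.
Along the incline Mg sinθ − f = Ma, and torque about the center fR = Iα = kMR²(a/R) gives f = kMa.
Hence a = g sinθ/(1+k) = 9.81×sin35.5°/1.4 = 4.069 m/s².
With constant a from rest, t = √(2L/a) = √(2·3.04/4.069) ≈ 1.22 s.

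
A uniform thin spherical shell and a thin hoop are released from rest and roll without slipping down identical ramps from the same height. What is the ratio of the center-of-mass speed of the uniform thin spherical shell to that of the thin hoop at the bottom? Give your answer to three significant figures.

v_ratio ≈ 1.10

Each satisfies Mgh = ½(1+k)Mv² with k = I/(MR²), so v ∝ 1/√(1+k).
For the uniform thin spherical shell k = 2/3; for the thin hoop k = 1.
v₁/v₂ = √((1+k₂)/(1+k₁)) = √(2/1.667) ≈ 1.10.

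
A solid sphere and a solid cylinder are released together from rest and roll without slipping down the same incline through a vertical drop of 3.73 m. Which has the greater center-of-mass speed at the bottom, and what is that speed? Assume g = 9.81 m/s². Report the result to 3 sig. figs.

the solid sphere, at v ≈ 7.23 m/s

For rolling without slipping, Mgh = ½(1+k)Mv² where k = I/(MR²), so v = √(2gh/(1+k)).
Solid sphere: k = 0.4, giving v = √(2×9.81×3.73/1.4) = 7.23 m/s.
Solid cylinder: k = 0.5, giving v = √(2×9.81×3.73/1.5) = 6.985 m/s.
The smaller k wins: the solid sphere, at ≈ 7.23 m/s.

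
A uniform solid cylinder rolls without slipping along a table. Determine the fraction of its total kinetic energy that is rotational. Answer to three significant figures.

fraction ≈ 0.333

The moment of inertia is (1/2)MR², giving k ≡ I/(MR²) = 0.5.
Since ω = v/R, the translational part is ½Mv² and the rotational part is ½I(v/R)² = ½kMv²; the total is ½(1+k)Mv².
The rotational fraction is therefore k/(1+k) = 0.5/1.5 ≈ 0.333.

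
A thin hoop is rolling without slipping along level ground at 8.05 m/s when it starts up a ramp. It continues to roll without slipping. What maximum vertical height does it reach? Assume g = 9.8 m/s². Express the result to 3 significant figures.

h ≈ 6.61 m

For this body I = MR², i.e. k = I/(MR²) = 1.
Pure rolling means v = ωR; then KE = ½Mv² + ½I(v/R)² = ½(1+k)Mv² = Mv².
All of this converts to potential energy at the highest point: Mv₀² = Mgh.
Thus h = (1+k)v₀²/(2g) = 2 × 8.05² / (2 × 9.8) ≈ 6.61 m.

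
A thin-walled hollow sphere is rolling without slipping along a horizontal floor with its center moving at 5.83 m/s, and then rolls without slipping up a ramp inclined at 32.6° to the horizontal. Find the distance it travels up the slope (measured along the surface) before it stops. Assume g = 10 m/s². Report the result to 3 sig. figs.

With I = (2/3)MR², the ratio k = I/(MR²) is 2/3.
The rolling condition ω = v/R makes the rotational term ½I(v/R)² = ½kMv², so KE_total = ½(1+k)Mv² = (5/6)Mv².
Setting this equal to Mgh gives the vertical rise h = (1+k)v₀²/(2g) = 1.667×5.83²/(2×10) = 2.832 m.
Along the incline, d = h/sinθ = 2.832/sin32.6° ≈ 5.26 m.

d ≈ 5.26 m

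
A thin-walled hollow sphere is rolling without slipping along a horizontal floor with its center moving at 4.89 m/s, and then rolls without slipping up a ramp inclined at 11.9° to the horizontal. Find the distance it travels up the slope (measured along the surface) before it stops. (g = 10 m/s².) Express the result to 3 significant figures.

Here I = (2/3)MR², so the shape factor k = I/(MR²) = 2/3.
Rolling without slipping gives ω = v/R, so the total kinetic energy is ½Mv² + ½Iω² = ½(1+k)Mv² = (5/6)Mv².
Setting this equal to Mgh gives the vertical rise h = (1+k)v₀²/(2g) = 1.667×4.89²/(2×10) = 1.993 m.
The distance along the slope is d = h/sinθ = 1.993/sin11.9° ≈ 9.66 m.

d ≈ 9.66 m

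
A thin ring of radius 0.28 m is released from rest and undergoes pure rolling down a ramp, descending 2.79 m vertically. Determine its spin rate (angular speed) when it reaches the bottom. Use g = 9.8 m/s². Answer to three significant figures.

Here I = MR², so the shape factor k = I/(MR²) = 1.
The rolling condition ω = v/R makes the rotational term ½I(v/R)² = ½kMv², so KE_total = ½(1+k)Mv² = Mv².
Energy conservation Mgh = ½(1+k)Mv² gives v = √(2gh/(1+k)) = √(2 × 9.8 × 2.79 / 2) = 5.229 m/s.
Then ω = v/R = 5.229 / 0.28 ≈ 18.7 rad/s.

ω ≈ 18.7 rad/s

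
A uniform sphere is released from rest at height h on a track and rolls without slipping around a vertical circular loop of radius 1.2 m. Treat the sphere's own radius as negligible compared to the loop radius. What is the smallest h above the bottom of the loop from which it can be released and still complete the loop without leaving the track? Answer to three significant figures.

h_min ≈ 3.24 m

Here I = (2/5)MR², so the shape factor k = I/(MR²) = 0.4.
At the top of the loop, the minimum-contact condition is Mg = Mv_top²/r, so v_top² = gr.
With ω = v/R, the kinetic energy at speed v is ½(1+k)Mv² = (7/10)Mv².
Energy conservation from release (height h) to the top (height 2r): Mgh = Mg(2r) + (7/10)M·gr.
Thus h_min = 2r + (1+k)r/2 = r(2 + 1.4/2) = 1.2 × 2.7 ≈ 3.24 m.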